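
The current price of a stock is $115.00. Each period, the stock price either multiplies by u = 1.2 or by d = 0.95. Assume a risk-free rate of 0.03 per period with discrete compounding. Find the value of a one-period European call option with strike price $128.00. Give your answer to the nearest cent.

Risk-neutral probability p = (1 + 0.03 − 0.95)/(1.2 − 0.95) = 0.0800/0.2500 = 0.3200
Terminal stock prices: S_u = 138, S_d = 109.2
Terminal payoffs (S − K): max(10, 0) = 10, max(-18.75, 0) = 0
Node 0 (S = 115): V_0 = 1/1.03·[0.3200·10.0000 + 0.6800·0.0000] = 3.1068

$3.11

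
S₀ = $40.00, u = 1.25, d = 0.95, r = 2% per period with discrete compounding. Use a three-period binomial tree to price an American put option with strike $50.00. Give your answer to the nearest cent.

Risk-neutral probability p = (1 + 0.02 − 0.95)/(1.25 − 0.95) = 0.0700/0.3000 = 0.2333
Terminal stock prices: S_uuu = 78.12, S_uud = 59.38, S_udd = 45.12, S_ddd = 34.29
Terminal payoffs (K − S): max(-28.12, 0) = 0, max(-9.375, 0) = 0, max(4.875, 0) = 4.875, max(15.71, 0) = 15.71
Node uu (S = 62.5): continuation = 1/1.02·[0.2333·0.0000 + 0.7667·0.0000] = 0.0000; exercise value = 0.0000 ≤ continuation, so V_uu = 0.0000
Node ud (S = 47.5): continuation = 1/1.02·[0.2333·0.0000 + 0.7667·4.8750] = 3.6642; exercise value = 2.5000 ≤ continuation, so V_ud = 3.6642
Node dd (S = 36.1): continuation = 1/1.02·[0.2333·4.8750 + 0.7667·15.7050] = 12.9196; exercise value = 13.9000 > continuation, so V_dd = 13.9000 (exercise)
Node u (S = 50): continuation = 1/1.02·[0.2333·0.0000 + 0.7667·3.6642] = 2.7541; exercise value = 0.0000 ≤ continuation, so V_u = 2.7541
Node d (S = 38): continuation = 1/1.02·[0.2333·3.6642 + 0.7667·13.9000] = 11.2859; exercise value = 12.0000 > continuation, so V_d = 12.0000 (exercise)
Node 0 (S = 40): continuation = 1/1.02·[0.2333·2.7541 + 0.7667·12.0000] = 9.6496; exercise value = 10.0000 > continuation, so V_0 = 10.0000 (exercise)

$10.00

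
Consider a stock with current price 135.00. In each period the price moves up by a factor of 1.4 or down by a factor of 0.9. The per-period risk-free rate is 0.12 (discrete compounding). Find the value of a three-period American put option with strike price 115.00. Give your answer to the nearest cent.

Risk-neutral probability p = (1 + 0.12 − 0.9)/(1.4 − 0.9) = 0.2200/0.5000 = 0.4400
Terminal stock prices: S_uuu = 370.4, S_uud = 238.1, S_udd = 153.1, S_ddd = 98.42
Terminal payoffs (K − S): max(-255.4, 0) = 0, max(-123.1, 0) = 0, max(-38.09, 0) = 0, max(16.58, 0) = 16.58
Node uu (S = 264.6): continuation = 1/1.12·[0.4400·0.0000 + 0.5600·0.0000] = 0.0000; exercise value = 0.0000 ≤ continuation, so V_uu = 0.0000
Node ud (S = 170.1): continuation = 1/1.12·[0.4400·0.0000 + 0.5600·0.0000] = 0.0000; exercise value = 0.0000 ≤ continuation, so V_ud = 0.0000
Node dd (S = 109.4): continuation = 1/1.12·[0.4400·0.0000 + 0.5600·16.5850] = 8.2925; exercise value = 5.6500 ≤ continuation, so V_dd = 8.2925
Node u (S = 189): continuation = 1/1.12·[0.4400·0.0000 + 0.5600·0.0000] = 0.0000; exercise value = 0.0000 ≤ continuation, so V_u = 0.0000
Node d (S = 121.5): continuation = 1/1.12·[0.4400·0.0000 + 0.5600·8.2925] = 4.1462; exercise value = 0.0000 ≤ continuation, so V_d = 4.1462
Node 0 (S = 135): continuation = 1/1.12·[0.4400·0.0000 + 0.5600·4.1462] = 2.0731; exercise value = 0.0000 ≤ continuation, so V_0 = 2.0731

2.07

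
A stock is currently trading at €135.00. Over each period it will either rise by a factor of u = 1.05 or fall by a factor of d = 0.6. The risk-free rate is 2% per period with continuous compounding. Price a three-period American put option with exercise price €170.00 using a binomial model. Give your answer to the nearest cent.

Risk-neutral probability p = (e^0.02 − 0.6)/(1.05 − 0.6) = 0.4202/0.4500 = 0.9338
Terminal stock prices: S_uuu = 156.3, S_uud = 89.3, S_udd = 51.03, S_ddd = 29.16
Terminal payoffs (K − S): max(13.72, 0) = 13.72, max(80.7, 0) = 80.7, max(119, 0) = 119, max(140.8, 0) = 140.8
Node uu (S = 148.8): continuation = e^(−0.02)·[0.9338·13.7206 + 0.0662·80.6975] = 17.7963; exercise value = 21.1625 > continuation, so V_uu = 21.1625 (exercise)
Node ud (S = 85.05): continuation = e^(−0.02)·[0.9338·80.6975 + 0.0662·118.9700] = 81.5838; exercise value = 84.9500 > continuation, so V_ud = 84.9500 (exercise)
Node dd (S = 48.6): continuation = e^(−0.02)·[0.9338·118.9700 + 0.0662·140.8400] = 118.0338; exercise value = 121.4000 > continuation, so V_dd = 121.4000 (exercise)
Node u (S = 141.8): continuation = e^(−0.02)·[0.9338·21.1625 + 0.0662·84.9500] = 24.8838; exercise value = 28.2500 > continuation, so V_u = 28.2500 (exercise)
Node d (S = 81): continuation = e^(−0.02)·[0.9338·84.9500 + 0.0662·121.4000] = 85.6338; exercise value = 89.0000 > continuation, so V_d = 89.0000 (exercise)
Node 0 (S = 135): continuation = e^(−0.02)·[0.9338·28.2500 + 0.0662·89.0000] = 31.6338; exercise value = 35.0000 > continuation, so V_0 = 35.0000 (exercise)

€35.00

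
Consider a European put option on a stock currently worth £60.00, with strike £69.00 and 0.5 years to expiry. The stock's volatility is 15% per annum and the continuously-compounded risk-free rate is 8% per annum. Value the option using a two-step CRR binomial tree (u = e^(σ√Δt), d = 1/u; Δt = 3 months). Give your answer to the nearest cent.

£6.55

CRR parameters: u = e^(σ√Δt) = e^(0.15·√0.25) = 1.0779, d = 1/u = 0.9277
Per-period rate: rΔt = 0.08·0.25 = 0.02, so R = e^0.02 = 1.0202
Risk-neutral probability p = (e^0.02 − 0.9277)/(1.0779 − 0.9277) = 0.0925/0.1501 = 0.6158
Terminal stock prices: S_uu = 69.71, S_ud = 60, S_dd = 51.64
Terminal payoffs (K − S): max(-0.7101, 0) = 0, max(9, 0) = 9, max(17.36, 0) = 17.36
Node u (S = 64.67): V_u = e^(−0.02)·[0.6158·0.0000 + 0.3842·9.0000] = 3.3893
Node d (S = 55.66): V_d = e^(−0.02)·[0.6158·9.0000 + 0.3842·17.3575] = 11.9691
Node 0 (S = 60): V_0 = e^(−0.02)·[0.6158·3.3893 + 0.3842·11.9691] = 6.5532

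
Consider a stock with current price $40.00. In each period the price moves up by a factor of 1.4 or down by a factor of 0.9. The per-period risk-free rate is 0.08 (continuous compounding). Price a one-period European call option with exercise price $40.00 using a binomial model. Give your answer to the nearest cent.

Risk-neutral probability p = (e^0.08 − 0.9)/(1.4 − 0.9) = 0.1833/0.5000 = 0.3666
Terminal stock prices: S_u = 56, S_d = 36
Terminal payoffs (S − K): max(16, 0) = 16, max(-4, 0) = 0
Node 0 (S = 40): V_0 = e^(−0.08)·[0.3666·16.0000 + 0.6334·0.0000] = 5.4142

$5.41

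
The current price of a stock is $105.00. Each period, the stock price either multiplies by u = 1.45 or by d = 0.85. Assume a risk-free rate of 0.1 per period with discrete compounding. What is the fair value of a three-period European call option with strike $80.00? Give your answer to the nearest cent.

Risk-neutral probability p = (1 + 0.1 − 0.85)/(1.45 − 0.85) = 0.2500/0.6000 = 0.4167
Terminal stock prices: S_uuu = 320.1, S_uud = 187.6, S_udd = 110, S_ddd = 64.48
Terminal payoffs (S − K): max(240.1, 0) = 240.1, max(107.6, 0) = 107.6, max(30, 0) = 30, max(-15.52, 0) = 0
Node uu (S = 220.8): V_uu = 1/1.1·[0.4167·240.1056 + 0.5833·107.6481] = 148.0352
Node ud (S = 129.4): V_ud = 1/1.1·[0.4167·107.6481 + 0.5833·30.0006] = 56.6852
Node dd (S = 75.86): V_dd = 1/1.1·[0.4167·30.0006 + 0.5833·0.0000] = 11.3639
Node u (S = 152.2): V_u = 1/1.1·[0.4167·148.0352 + 0.5833·56.6852] = 86.1343
Node d (S = 89.25): V_d = 1/1.1·[0.4167·56.6852 + 0.5833·11.3639] = 27.4980
Node 0 (S = 105): V_0 = 1/1.1·[0.4167·86.1343 + 0.5833·27.4980] = 47.2089

$47.21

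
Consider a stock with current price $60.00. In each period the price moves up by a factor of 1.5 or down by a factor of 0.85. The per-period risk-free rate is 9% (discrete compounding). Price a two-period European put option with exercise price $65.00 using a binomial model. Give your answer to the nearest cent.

$7.25

Risk-neutral probability p = (1 + 0.09 − 0.85)/(1.5 − 0.85) = 0.2400/0.6500 = 0.3692
Terminal stock prices: S_uu = 135, S_ud = 76.5, S_dd = 43.35
Terminal payoffs (K − S): max(-70, 0) = 0, max(-11.5, 0) = 0, max(21.65, 0) = 21.65
Node u (S = 90): V_u = 1/1.09·[0.3692·0.0000 + 0.6308·0.0000] = 0.0000
Node d (S = 51): V_d = 1/1.09·[0.3692·0.0000 + 0.6308·21.6500] = 12.5286
Node 0 (S = 60): V_0 = 1/1.09·[0.3692·0.0000 + 0.6308·12.5286] = 7.2501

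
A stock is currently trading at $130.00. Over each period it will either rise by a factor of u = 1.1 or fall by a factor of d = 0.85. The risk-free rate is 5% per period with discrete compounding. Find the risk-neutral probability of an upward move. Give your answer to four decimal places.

Risk-neutral probability p = (1 + 0.05 − 0.85)/(1.1 − 0.85) = 0.2000/0.2500 = 0.8000

p = 0.8000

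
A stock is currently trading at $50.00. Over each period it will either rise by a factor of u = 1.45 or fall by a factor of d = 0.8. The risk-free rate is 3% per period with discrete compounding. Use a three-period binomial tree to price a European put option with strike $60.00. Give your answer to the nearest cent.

Risk-neutral probability p = (1 + 0.03 − 0.8)/(1.45 − 0.8) = 0.2300/0.6500 = 0.3538
Terminal stock prices: S_uuu = 152.4, S_uud = 84.1, S_udd = 46.4, S_ddd = 25.6
Terminal payoffs (K − S): max(-92.43, 0) = 0, max(-24.1, 0) = 0, max(13.6, 0) = 13.6, max(34.4, 0) = 34.4
Node uu (S = 105.1): V_uu = 1/1.03·[0.3538·0.0000 + 0.6462·0.0000] = 0.0000
Node ud (S = 58): V_ud = 1/1.03·[0.3538·0.0000 + 0.6462·13.6000] = 8.5317
Node dd (S = 32): V_dd = 1/1.03·[0.3538·13.6000 + 0.6462·34.4000] = 26.2524
Node u (S = 72.5): V_u = 1/1.03·[0.3538·0.0000 + 0.6462·8.5317] = 5.3522
Node d (S = 40): V_d = 1/1.03·[0.3538·8.5317 + 0.6462·26.2524] = 19.4000
Node 0 (S = 50): V_0 = 1/1.03·[0.3538·5.3522 + 0.6462·19.4000] = 14.0090

$14.01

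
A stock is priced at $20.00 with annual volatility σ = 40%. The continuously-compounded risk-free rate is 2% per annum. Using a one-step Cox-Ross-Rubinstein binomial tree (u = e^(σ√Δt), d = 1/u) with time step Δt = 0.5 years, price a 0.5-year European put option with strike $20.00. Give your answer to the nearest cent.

$2.70

CRR parameters: u = e^(σ√Δt) = e^(0.4·√0.5) = 1.3269, d = 1/u = 0.7536
Per-period rate: rΔt = 0.02·0.5 = 0.01, so R = e^0.01 = 1.0101
Risk-neutral probability p = (e^0.01 − 0.7536)/(1.3269 − 0.7536) = 0.2564/0.5733 = 0.4473
Terminal stock prices: S_u = 26.54, S_d = 15.07
Terminal payoffs (K − S): max(-6.538, 0) = 0, max(4.927, 0) = 4.927
Node 0 (S = 20): V_0 = e^(−0.01)·[0.4473·0.0000 + 0.5527·4.9272] = 2.6962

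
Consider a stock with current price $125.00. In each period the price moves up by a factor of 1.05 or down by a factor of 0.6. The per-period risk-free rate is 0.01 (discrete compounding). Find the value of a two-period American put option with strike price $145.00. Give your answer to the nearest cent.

Risk-neutral probability p = (1 + 0.01 − 0.6)/(1.05 − 0.6) = 0.4100/0.4500 = 0.9111
Terminal stock prices: S_uu = 137.8, S_ud = 78.75, S_dd = 45
Terminal payoffs (K − S): max(7.188, 0) = 7.188, max(66.25, 0) = 66.25, max(100, 0) = 100
Node u (S = 131.2): continuation = 1/1.01·[0.9111·7.1875 + 0.0889·66.2500] = 12.3144; exercise value = 13.7500 > continuation, so V_u = 13.7500 (exercise)
Node d (S = 75): continuation = 1/1.01·[0.9111·66.2500 + 0.0889·100.0000] = 68.5644; exercise value = 70.0000 > continuation, so V_d = 70.0000 (exercise)
Node 0 (S = 125): continuation = 1/1.01·[0.9111·13.7500 + 0.0889·70.0000] = 18.5644; exercise value = 20.0000 > continuation, so V_0 = 20.0000 (exercise)

$20.00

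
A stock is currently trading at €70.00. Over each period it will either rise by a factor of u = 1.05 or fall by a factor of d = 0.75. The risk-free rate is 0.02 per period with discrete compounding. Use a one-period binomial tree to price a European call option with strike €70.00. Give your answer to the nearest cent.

Risk-neutral probability p = (1 + 0.02 − 0.75)/(1.05 − 0.75) = 0.2700/0.3000 = 0.9000
Terminal stock prices: S_u = 73.5, S_d = 52.5
Terminal payoffs (S − K): max(3.5, 0) = 3.5, max(-17.5, 0) = 0
Node 0 (S = 70): V_0 = 1/1.02·[0.9000·3.5000 + 0.1000·0.0000] = 3.0882

€3.09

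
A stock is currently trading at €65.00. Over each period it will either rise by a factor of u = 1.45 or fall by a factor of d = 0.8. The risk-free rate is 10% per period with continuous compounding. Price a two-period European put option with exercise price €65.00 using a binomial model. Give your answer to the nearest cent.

Risk-neutral probability p = (e^0.1 − 0.8)/(1.45 − 0.8) = 0.3052/0.6500 = 0.4695
Terminal stock prices: S_uu = 136.7, S_ud = 75.4, S_dd = 41.6
Terminal payoffs (K − S): max(-71.66, 0) = 0, max(-10.4, 0) = 0, max(23.4, 0) = 23.4
Node u (S = 94.25): V_u = e^(−0.1)·[0.4695·0.0000 + 0.5305·0.0000] = 0.0000
Node d (S = 52): V_d = e^(−0.1)·[0.4695·0.0000 + 0.5305·23.4000] = 11.2325
Node 0 (S = 65): V_0 = e^(−0.1)·[0.4695·0.0000 + 0.5305·11.2325] = 5.3919

€5.39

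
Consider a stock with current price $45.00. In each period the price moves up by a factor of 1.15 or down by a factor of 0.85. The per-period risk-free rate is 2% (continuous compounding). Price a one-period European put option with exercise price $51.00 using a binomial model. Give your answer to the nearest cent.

$5.41

Risk-neutral probability p = (e^0.02 − 0.85)/(1.15 − 0.85) = 0.1702/0.3000 = 0.5673
Terminal stock prices: S_u = 51.75, S_d = 38.25
Terminal payoffs (K − S): max(-0.75, 0) = 0, max(12.75, 0) = 12.75
Node 0 (S = 45): V_0 = e^(−0.02)·[0.5673·0.0000 + 0.4327·12.7500] = 5.4072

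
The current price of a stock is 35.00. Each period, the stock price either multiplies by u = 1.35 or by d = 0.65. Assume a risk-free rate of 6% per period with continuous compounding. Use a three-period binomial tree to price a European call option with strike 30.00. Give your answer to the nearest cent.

Risk-neutral probability p = (e^0.06 − 0.65)/(1.35 − 0.65) = 0.4118/0.7000 = 0.5883
Terminal stock prices: S_uuu = 86.11, S_uud = 41.46, S_udd = 19.96, S_ddd = 9.612
Terminal payoffs (S − K): max(56.11, 0) = 56.11, max(11.46, 0) = 11.46, max(-10.04, 0) = 0, max(-20.39, 0) = 0
Node uu (S = 63.79): V_uu = e^(−0.06)·[0.5883·56.1131 + 0.4117·11.4619] = 35.5346
Node ud (S = 30.71): V_ud = e^(−0.06)·[0.5883·11.4619 + 0.4117·0.0000] = 6.3507
Node dd (S = 14.79): V_dd = e^(−0.06)·[0.5883·0.0000 + 0.4117·0.0000] = 0.0000
Node u (S = 47.25): V_u = e^(−0.06)·[0.5883·35.5346 + 0.4117·6.3507] = 22.1510
Node d (S = 22.75): V_d = e^(−0.06)·[0.5883·6.3507 + 0.4117·0.0000] = 3.5188
Node 0 (S = 35): V_0 = e^(−0.06)·[0.5883·22.1510 + 0.4117·3.5188] = 13.6375

13.64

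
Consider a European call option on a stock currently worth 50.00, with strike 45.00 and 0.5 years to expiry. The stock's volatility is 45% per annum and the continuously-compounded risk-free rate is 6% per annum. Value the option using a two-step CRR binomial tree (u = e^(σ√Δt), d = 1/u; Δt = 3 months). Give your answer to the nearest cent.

CRR parameters: u = e^(σ√Δt) = e^(0.45·√0.25) = 1.2523, d = 1/u = 0.7985
Per-period rate: rΔt = 0.06·0.25 = 0.015, so R = e^0.015 = 1.0151
Risk-neutral probability p = (e^0.015 − 0.7985)/(1.2523 − 0.7985) = 0.2166/0.4538 = 0.4773
Terminal stock prices: S_uu = 78.42, S_ud = 50, S_dd = 31.88
Terminal payoffs (S − K): max(33.42, 0) = 33.42, max(5, 0) = 5, max(-13.12, 0) = 0
Node u (S = 62.62): V_u = e^(−0.015)·[0.4773·33.4156 + 0.5227·5.0000] = 18.2861
Node d (S = 39.93): V_d = e^(−0.015)·[0.4773·5.0000 + 0.5227·0.0000] = 2.3509
Node 0 (S = 50): V_0 = e^(−0.015)·[0.4773·18.2861 + 0.5227·2.3509] = 9.8084

9.81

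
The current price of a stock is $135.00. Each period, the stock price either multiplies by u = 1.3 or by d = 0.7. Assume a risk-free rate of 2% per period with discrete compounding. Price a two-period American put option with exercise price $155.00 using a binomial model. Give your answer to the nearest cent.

Risk-neutral probability p = (1 + 0.02 − 0.7)/(1.3 − 0.7) = 0.3200/0.6000 = 0.5333
Terminal stock prices: S_uu = 228.2, S_ud = 122.8, S_dd = 66.15
Terminal payoffs (K − S): max(-73.15, 0) = 0, max(32.15, 0) = 32.15, max(88.85, 0) = 88.85
Node u (S = 175.5): continuation = 1/1.02·[0.5333·0.0000 + 0.4667·32.1500] = 14.7092; exercise value = 0.0000 ≤ continuation, so V_u = 14.7092
Node d (S = 94.5): continuation = 1/1.02·[0.5333·32.1500 + 0.4667·88.8500] = 57.4608; exercise value = 60.5000 > continuation, so V_d = 60.5000 (exercise)
Node 0 (S = 135): continuation = 1/1.02·[0.5333·14.7092 + 0.4667·60.5000] = 35.3708; exercise value = 20.0000 ≤ continuation, so V_0 = 35.3708

$35.37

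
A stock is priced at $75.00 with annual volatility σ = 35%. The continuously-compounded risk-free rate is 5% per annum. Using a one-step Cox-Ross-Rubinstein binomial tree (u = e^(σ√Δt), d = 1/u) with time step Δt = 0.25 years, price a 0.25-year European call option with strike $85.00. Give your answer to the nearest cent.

$2.11

CRR parameters: u = e^(σ√Δt) = e^(0.35·√0.25) = 1.1912, d = 1/u = 0.8395
Per-period rate: rΔt = 0.05·0.25 = 0.0125, so R = e^0.0125 = 1.0126
Risk-neutral probability p = (e^0.0125 − 0.8395)/(1.1912 − 0.8395) = 0.1731/0.3518 = 0.4921
Terminal stock prices: S_u = 89.34, S_d = 62.96
Terminal payoffs (S − K): max(4.343, 0) = 4.343, max(-22.04, 0) = 0
Node 0 (S = 75): V_0 = e^(−0.0125)·[0.4921·4.3435 + 0.5079·0.0000] = 2.1109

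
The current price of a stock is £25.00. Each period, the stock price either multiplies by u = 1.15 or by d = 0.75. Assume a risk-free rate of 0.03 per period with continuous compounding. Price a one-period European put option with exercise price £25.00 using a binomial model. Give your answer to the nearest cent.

£1.81

Risk-neutral probability p = (e^0.03 − 0.75)/(1.15 − 0.75) = 0.2805/0.4000 = 0.7011
Terminal stock prices: S_u = 28.75, S_d = 18.75
Terminal payoffs (K − S): max(-3.75, 0) = 0, max(6.25, 0) = 6.25
Node 0 (S = 25): V_0 = e^(−0.03)·[0.7011·0.0000 + 0.2989·6.2500] = 1.8127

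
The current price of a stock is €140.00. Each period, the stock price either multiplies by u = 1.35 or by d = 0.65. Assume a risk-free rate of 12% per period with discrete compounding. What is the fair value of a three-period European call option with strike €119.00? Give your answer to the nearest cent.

Risk-neutral probability p = (1 + 0.12 − 0.65)/(1.35 − 0.65) = 0.4700/0.7000 = 0.6714
Terminal stock prices: S_uuu = 344.5, S_uud = 165.8, S_udd = 79.85, S_ddd = 38.45
Terminal payoffs (S − K): max(225.5, 0) = 225.5, max(46.85, 0) = 46.85, max(-39.15, 0) = 0, max(-80.55, 0) = 0
Node uu (S = 255.2): V_uu = 1/1.12·[0.6714·225.4525 + 0.3286·46.8475] = 148.9000
Node ud (S = 122.9): V_ud = 1/1.12·[0.6714·46.8475 + 0.3286·0.0000] = 28.0846
Node dd (S = 59.15): V_dd = 1/1.12·[0.6714·0.0000 + 0.3286·0.0000] = 0.0000
Node u (S = 189): V_u = 1/1.12·[0.6714·148.9000 + 0.3286·28.0846] = 97.5031
Node d (S = 91): V_d = 1/1.12·[0.6714·28.0846 + 0.3286·0.0000] = 16.8364
Node 0 (S = 140): V_0 = 1/1.12·[0.6714·97.5031 + 0.3286·16.8364] = 63.3914

€63.39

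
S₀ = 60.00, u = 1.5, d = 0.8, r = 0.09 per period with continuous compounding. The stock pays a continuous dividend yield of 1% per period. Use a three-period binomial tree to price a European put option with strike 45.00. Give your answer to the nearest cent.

Per-period risk-free factor R = e^0.09 = 1.0942; dividend-adjusted growth = e^(0.09−0.01) = 1.0833.
Risk-neutral probability p = (1.0833 − 0.8)/(1.5 − 0.8) = 0.2833/0.7000 = 0.4047
Terminal stock prices: S_uuu = 202.5, S_uud = 108, S_udd = 57.6, S_ddd = 30.72
Terminal payoffs (K − S): max(-157.5, 0) = 0, max(-63, 0) = 0, max(-12.6, 0) = 0, max(14.28, 0) = 14.28
Node uu (S = 135): V_uu = e^(−0.09)·[0.4047·0.0000 + 0.5953·0.0000] = 0.0000
Node ud (S = 72): V_ud = e^(−0.09)·[0.4047·0.0000 + 0.5953·0.0000] = 0.0000
Node dd (S = 38.4): V_dd = e^(−0.09)·[0.4047·0.0000 + 0.5953·14.2800] = 7.7693
Node u (S = 90): V_u = e^(−0.09)·[0.4047·0.0000 + 0.5953·0.0000] = 0.0000
Node d (S = 48): V_d = e^(−0.09)·[0.4047·0.0000 + 0.5953·7.7693] = 4.2270
Node 0 (S = 60): V_0 = e^(−0.09)·[0.4047·0.0000 + 0.5953·4.2270] = 2.2998

2.30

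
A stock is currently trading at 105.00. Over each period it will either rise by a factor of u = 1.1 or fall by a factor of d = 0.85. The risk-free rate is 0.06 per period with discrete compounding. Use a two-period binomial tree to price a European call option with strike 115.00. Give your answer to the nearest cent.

Risk-neutral probability p = (1 + 0.06 − 0.85)/(1.1 − 0.85) = 0.2100/0.2500 = 0.8400
Terminal stock prices: S_uu = 127.1, S_ud = 98.18, S_dd = 75.86
Terminal payoffs (S − K): max(12.05, 0) = 12.05, max(-16.82, 0) = 0, max(-39.14, 0) = 0
Node u (S = 115.5): V_u = 1/1.06·[0.8400·12.0500 + 0.1600·0.0000] = 9.5491
Node d (S = 89.25): V_d = 1/1.06·[0.8400·0.0000 + 0.1600·0.0000] = 0.0000
Node 0 (S = 105): V_0 = 1/1.06·[0.8400·9.5491 + 0.1600·0.0000] = 7.5672

7.57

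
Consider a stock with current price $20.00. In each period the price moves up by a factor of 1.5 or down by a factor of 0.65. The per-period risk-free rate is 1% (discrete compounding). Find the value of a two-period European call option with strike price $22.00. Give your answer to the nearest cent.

$4.04

Risk-neutral probability p = (1 + 0.01 − 0.65)/(1.5 − 0.65) = 0.3600/0.8500 = 0.4235
Terminal stock prices: S_uu = 45, S_ud = 19.5, S_dd = 8.45
Terminal payoffs (S − K): max(23, 0) = 23, max(-2.5, 0) = 0, max(-13.55, 0) = 0
Node u (S = 30): V_u = 1/1.01·[0.4235·23.0000 + 0.5765·0.0000] = 9.6447
Node d (S = 13): V_d = 1/1.01·[0.4235·0.0000 + 0.5765·0.0000] = 0.0000
Node 0 (S = 20): V_0 = 1/1.01·[0.4235·9.6447 + 0.5765·0.0000] = 4.0444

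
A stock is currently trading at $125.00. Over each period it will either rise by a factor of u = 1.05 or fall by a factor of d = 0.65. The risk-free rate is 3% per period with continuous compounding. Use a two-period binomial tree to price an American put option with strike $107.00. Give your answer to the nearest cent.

Risk-neutral probability p = (e^0.03 − 0.65)/(1.05 − 0.65) = 0.3805/0.4000 = 0.9511
Terminal stock prices: S_uu = 137.8, S_ud = 85.31, S_dd = 52.81
Terminal payoffs (K − S): max(-30.81, 0) = 0, max(21.69, 0) = 21.69, max(54.19, 0) = 54.19
Node u (S = 131.2): continuation = e^(−0.03)·[0.9511·0.0000 + 0.0489·21.6875] = 1.0284; exercise value = 0.0000 ≤ continuation, so V_u = 1.0284
Node d (S = 81.25): continuation = e^(−0.03)·[0.9511·21.6875 + 0.0489·54.1875] = 22.5877; exercise value = 25.7500 > continuation, so V_d = 25.7500 (exercise)
Node 0 (S = 125): continuation = e^(−0.03)·[0.9511·1.0284 + 0.0489·25.7500] = 2.1703; exercise value = 0.0000 ≤ continuation, so V_0 = 2.1703

$2.17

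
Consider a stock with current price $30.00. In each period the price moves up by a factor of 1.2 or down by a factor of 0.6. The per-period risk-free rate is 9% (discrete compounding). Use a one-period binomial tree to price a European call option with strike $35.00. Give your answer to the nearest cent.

$0.75

Risk-neutral probability p = (1 + 0.09 − 0.6)/(1.2 − 0.6) = 0.4900/0.6000 = 0.8167
Terminal stock prices: S_u = 36, S_d = 18
Terminal payoffs (S − K): max(1, 0) = 1, max(-17, 0) = 0
Node 0 (S = 30): V_0 = 1/1.09·[0.8167·1.0000 + 0.1833·0.0000] = 0.7492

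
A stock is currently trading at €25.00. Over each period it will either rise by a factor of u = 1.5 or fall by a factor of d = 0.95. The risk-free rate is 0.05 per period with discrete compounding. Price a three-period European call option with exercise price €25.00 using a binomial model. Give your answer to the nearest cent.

Risk-neutral probability p = (1 + 0.05 − 0.95)/(1.5 − 0.95) = 0.1000/0.5500 = 0.1818
Terminal stock prices: S_uuu = 84.38, S_uud = 53.44, S_udd = 33.84, S_ddd = 21.43
Terminal payoffs (S − K): max(59.38, 0) = 59.38, max(28.44, 0) = 28.44, max(8.844, 0) = 8.844, max(-3.566, 0) = 0
Node uu (S = 56.25): V_uu = 1/1.05·[0.1818·59.3750 + 0.8182·28.4375] = 32.4405
Node ud (S = 35.62): V_ud = 1/1.05·[0.1818·28.4375 + 0.8182·8.8438] = 11.8155
Node dd (S = 22.56): V_dd = 1/1.05·[0.1818·8.8438 + 0.8182·0.0000] = 1.5314
Node u (S = 37.5): V_u = 1/1.05·[0.1818·32.4405 + 0.8182·11.8155] = 14.8243
Node d (S = 23.75): V_d = 1/1.05·[0.1818·11.8155 + 0.8182·1.5314] = 3.2393
Node 0 (S = 25): V_0 = 1/1.05·[0.1818·14.8243 + 0.8182·3.2393] = 5.0911

€5.09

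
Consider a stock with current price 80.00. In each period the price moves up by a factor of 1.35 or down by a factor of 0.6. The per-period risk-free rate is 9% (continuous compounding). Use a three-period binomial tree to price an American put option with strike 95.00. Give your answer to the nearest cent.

21.17

Risk-neutral probability p = (e^0.09 − 0.6)/(1.35 − 0.6) = 0.4942/0.7500 = 0.6589
Terminal stock prices: S_uuu = 196.8, S_uud = 87.48, S_udd = 38.88, S_ddd = 17.28
Terminal payoffs (K − S): max(-101.8, 0) = 0, max(7.52, 0) = 7.52, max(56.12, 0) = 56.12, max(77.72, 0) = 77.72
Node uu (S = 145.8): continuation = e^(−0.09)·[0.6589·0.0000 + 0.3411·7.5200] = 2.3443; exercise value = 0.0000 ≤ continuation, so V_uu = 2.3443
Node ud (S = 64.8): continuation = e^(−0.09)·[0.6589·7.5200 + 0.3411·56.1200] = 22.0235; exercise value = 30.2000 > continuation, so V_ud = 30.2000 (exercise)
Node dd (S = 28.8): continuation = e^(−0.09)·[0.6589·56.1200 + 0.3411·77.7200] = 58.0235; exercise value = 66.2000 > continuation, so V_dd = 66.2000 (exercise)
Node u (S = 108): continuation = e^(−0.09)·[0.6589·2.3443 + 0.3411·30.2000] = 10.8263; exercise value = 0.0000 ≤ continuation, so V_u = 10.8263
Node d (S = 48): continuation = e^(−0.09)·[0.6589·30.2000 + 0.3411·66.2000] = 38.8235; exercise value = 47.0000 > continuation, so V_d = 47.0000 (exercise)
Node 0 (S = 80): continuation = e^(−0.09)·[0.6589·10.8263 + 0.3411·47.0000] = 21.1714; exercise value = 15.0000 ≤ continuation, so V_0 = 21.1714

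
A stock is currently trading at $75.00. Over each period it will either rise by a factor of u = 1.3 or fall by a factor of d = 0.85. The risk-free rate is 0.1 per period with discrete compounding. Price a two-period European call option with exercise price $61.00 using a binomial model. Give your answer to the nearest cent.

Risk-neutral probability p = (1 + 0.1 − 0.85)/(1.3 − 0.85) = 0.2500/0.4500 = 0.5556
Terminal stock prices: S_uu = 126.8, S_ud = 82.88, S_dd = 54.19
Terminal payoffs (S − K): max(65.75, 0) = 65.75, max(21.88, 0) = 21.88, max(-6.813, 0) = 0
Node u (S = 97.5): V_u = 1/1.1·[0.5556·65.7500 + 0.4444·21.8750] = 42.0455
Node d (S = 63.75): V_d = 1/1.1·[0.5556·21.8750 + 0.4444·0.0000] = 11.0480
Node 0 (S = 75): V_0 = 1/1.1·[0.5556·42.0455 + 0.4444·11.0480] = 25.6989

$25.70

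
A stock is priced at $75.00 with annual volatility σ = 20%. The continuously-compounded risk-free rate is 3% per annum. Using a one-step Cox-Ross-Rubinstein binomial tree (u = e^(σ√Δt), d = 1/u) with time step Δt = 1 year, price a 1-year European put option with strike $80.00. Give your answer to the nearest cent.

CRR parameters: u = e^(σ√Δt) = e^(0.2·√1) = 1.2214, d = 1/u = 0.8187
Per-period rate: rΔt = 0.03·1 = 0.03, so R = e^0.03 = 1.0305
Risk-neutral probability p = (e^0.03 − 0.8187)/(1.2214 − 0.8187) = 0.2117/0.4027 = 0.5258
Terminal stock prices: S_u = 91.61, S_d = 61.4
Terminal payoffs (K − S): max(-11.61, 0) = 0, max(18.6, 0) = 18.6
Node 0 (S = 75): V_0 = e^(−0.03)·[0.5258·0.0000 + 0.4742·18.5952] = 8.5573

$8.56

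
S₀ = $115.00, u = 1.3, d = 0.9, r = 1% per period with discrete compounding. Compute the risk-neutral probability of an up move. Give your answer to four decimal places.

p = 0.2750

Risk-neutral probability p = (1 + 0.01 − 0.9)/(1.3 − 0.9) = 0.1100/0.4000 = 0.2750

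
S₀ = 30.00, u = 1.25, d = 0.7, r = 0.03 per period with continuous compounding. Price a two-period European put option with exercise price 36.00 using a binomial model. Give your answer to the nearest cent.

7.60

Risk-neutral probability p = (e^0.03 − 0.7)/(1.25 − 0.7) = 0.3305/0.5500 = 0.6008
Terminal stock prices: S_uu = 46.88, S_ud = 26.25, S_dd = 14.7
Terminal payoffs (K − S): max(-10.88, 0) = 0, max(9.75, 0) = 9.75, max(21.3, 0) = 21.3
Node u (S = 37.5): V_u = e^(−0.03)·[0.6008·0.0000 + 0.3992·9.7500] = 3.7769
Node d (S = 21): V_d = e^(−0.03)·[0.6008·9.7500 + 0.3992·21.3000] = 13.9360
Node 0 (S = 30): V_0 = e^(−0.03)·[0.6008·3.7769 + 0.3992·13.9360] = 7.6007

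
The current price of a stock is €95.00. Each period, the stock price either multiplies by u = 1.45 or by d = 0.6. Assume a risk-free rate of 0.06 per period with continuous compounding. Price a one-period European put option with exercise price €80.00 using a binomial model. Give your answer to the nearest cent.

Risk-neutral probability p = (e^0.06 − 0.6)/(1.45 − 0.6) = 0.4618/0.8500 = 0.5433
Terminal stock prices: S_u = 137.8, S_d = 57
Terminal payoffs (K − S): max(-57.75, 0) = 0, max(23, 0) = 23
Node 0 (S = 95): V_0 = e^(−0.06)·[0.5433·0.0000 + 0.4567·23.0000] = 9.8916

€9.89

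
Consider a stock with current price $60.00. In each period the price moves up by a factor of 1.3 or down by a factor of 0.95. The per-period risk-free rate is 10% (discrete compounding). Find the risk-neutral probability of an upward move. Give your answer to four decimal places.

Risk-neutral probability p = (1 + 0.1 − 0.95)/(1.3 − 0.95) = 0.1500/0.3500 = 0.4286

p = 0.4286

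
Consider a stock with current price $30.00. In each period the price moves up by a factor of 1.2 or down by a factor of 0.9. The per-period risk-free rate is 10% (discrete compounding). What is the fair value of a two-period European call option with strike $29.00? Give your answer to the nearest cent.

Risk-neutral probability p = (1 + 0.1 − 0.9)/(1.2 − 0.9) = 0.2000/0.3000 = 0.6667
Terminal stock prices: S_uu = 43.2, S_ud = 32.4, S_dd = 24.3
Terminal payoffs (S − K): max(14.2, 0) = 14.2, max(3.4, 0) = 3.4, max(-4.7, 0) = 0
Node u (S = 36): V_u = 1/1.1·[0.6667·14.2000 + 0.3333·3.4000] = 9.6364
Node d (S = 27): V_d = 1/1.1·[0.6667·3.4000 + 0.3333·0.0000] = 2.0606
Node 0 (S = 30): V_0 = 1/1.1·[0.6667·9.6364 + 0.3333·2.0606] = 6.4646

$6.46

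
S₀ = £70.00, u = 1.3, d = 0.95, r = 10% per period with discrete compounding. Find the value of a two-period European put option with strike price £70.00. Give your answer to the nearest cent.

£1.84

Risk-neutral probability p = (1 + 0.1 − 0.95)/(1.3 − 0.95) = 0.1500/0.3500 = 0.4286
Terminal stock prices: S_uu = 118.3, S_ud = 86.45, S_dd = 63.17
Terminal payoffs (K − S): max(-48.3, 0) = 0, max(-16.45, 0) = 0, max(6.825, 0) = 6.825
Node u (S = 91): V_u = 1/1.1·[0.4286·0.0000 + 0.5714·0.0000] = 0.0000
Node d (S = 66.5): V_d = 1/1.1·[0.4286·0.0000 + 0.5714·6.8250] = 3.5455
Node 0 (S = 70): V_0 = 1/1.1·[0.4286·0.0000 + 0.5714·3.5455] = 1.8418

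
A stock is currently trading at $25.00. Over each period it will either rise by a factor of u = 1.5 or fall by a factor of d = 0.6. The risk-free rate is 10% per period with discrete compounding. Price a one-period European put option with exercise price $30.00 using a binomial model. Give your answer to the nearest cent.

Risk-neutral probability p = (1 + 0.1 − 0.6)/(1.5 − 0.6) = 0.5000/0.9000 = 0.5556
Terminal stock prices: S_u = 37.5, S_d = 15
Terminal payoffs (K − S): max(-7.5, 0) = 0, max(15, 0) = 15
Node 0 (S = 25): V_0 = 1/1.1·[0.5556·0.0000 + 0.4444·15.0000] = 6.0606

$6.06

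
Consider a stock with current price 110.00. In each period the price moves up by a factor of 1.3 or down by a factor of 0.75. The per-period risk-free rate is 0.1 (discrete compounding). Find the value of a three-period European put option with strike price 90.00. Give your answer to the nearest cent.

3.39

Risk-neutral probability p = (1 + 0.1 − 0.75)/(1.3 − 0.75) = 0.3500/0.5500 = 0.6364
Terminal stock prices: S_uuu = 241.7, S_uud = 139.4, S_udd = 80.44, S_ddd = 46.41
Terminal payoffs (K − S): max(-151.7, 0) = 0, max(-49.43, 0) = 0, max(9.562, 0) = 9.562, max(43.59, 0) = 43.59
Node uu (S = 185.9): V_uu = 1/1.1·[0.6364·0.0000 + 0.3636·0.0000] = 0.0000
Node ud (S = 107.2): V_ud = 1/1.1·[0.6364·0.0000 + 0.3636·9.5625] = 3.1612
Node dd (S = 61.88): V_dd = 1/1.1·[0.6364·9.5625 + 0.3636·43.5938] = 19.9432
Node u (S = 143): V_u = 1/1.1·[0.6364·0.0000 + 0.3636·3.1612] = 1.0450
Node d (S = 82.5): V_d = 1/1.1·[0.6364·3.1612 + 0.3636·19.9432] = 8.4216
Node 0 (S = 110): V_0 = 1/1.1·[0.6364·1.0450 + 0.3636·8.4216] = 3.3885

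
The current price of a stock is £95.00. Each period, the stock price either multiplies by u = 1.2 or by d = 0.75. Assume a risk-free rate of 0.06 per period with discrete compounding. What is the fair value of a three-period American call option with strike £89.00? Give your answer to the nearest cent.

Risk-neutral probability p = (1 + 0.06 − 0.75)/(1.2 − 0.75) = 0.3100/0.4500 = 0.6889
Terminal stock prices: S_uuu = 164.2, S_uud = 102.6, S_udd = 64.12, S_ddd = 40.08
Terminal payoffs (S − K): max(75.16, 0) = 75.16, max(13.6, 0) = 13.6, max(-24.88, 0) = 0, max(-48.92, 0) = 0
Node uu (S = 136.8): continuation = 1/1.06·[0.6889·75.1600 + 0.3111·13.6000] = 52.8377; exercise value = 47.8000 ≤ continuation, so V_uu = 52.8377
Node ud (S = 85.5): continuation = 1/1.06·[0.6889·13.6000 + 0.3111·0.0000] = 8.8386; exercise value = 0.0000 ≤ continuation, so V_ud = 8.8386
Node dd (S = 53.44): continuation = 1/1.06·[0.6889·0.0000 + 0.3111·0.0000] = 0.0000; exercise value = 0.0000 ≤ continuation, so V_dd = 0.0000
Node u (S = 114): continuation = 1/1.06·[0.6889·52.8377 + 0.3111·8.8386] = 36.9331; exercise value = 25.0000 ≤ continuation, so V_u = 36.9331
Node d (S = 71.25): continuation = 1/1.06·[0.6889·8.8386 + 0.3111·0.0000] = 5.7441; exercise value = 0.0000 ≤ continuation, so V_d = 5.7441
Node 0 (S = 95): continuation = 1/1.06·[0.6889·36.9331 + 0.3111·5.7441] = 25.6886; exercise value = 6.0000 ≤ continuation, so V_0 = 25.6886

£25.69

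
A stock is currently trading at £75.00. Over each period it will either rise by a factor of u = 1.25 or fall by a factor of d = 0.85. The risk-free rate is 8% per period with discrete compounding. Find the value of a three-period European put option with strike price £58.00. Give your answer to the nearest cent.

£0.73

Risk-neutral probability p = (1 + 0.08 − 0.85)/(1.25 − 0.85) = 0.2300/0.4000 = 0.5750
Terminal stock prices: S_uuu = 146.5, S_uud = 99.61, S_udd = 67.73, S_ddd = 46.06
Terminal payoffs (K − S): max(-88.48, 0) = 0, max(-41.61, 0) = 0, max(-9.734, 0) = 0, max(11.94, 0) = 11.94
Node uu (S = 117.2): V_uu = 1/1.08·[0.5750·0.0000 + 0.4250·0.0000] = 0.0000
Node ud (S = 79.69): V_ud = 1/1.08·[0.5750·0.0000 + 0.4250·0.0000] = 0.0000
Node dd (S = 54.19): V_dd = 1/1.08·[0.5750·0.0000 + 0.4250·11.9406] = 4.6989
Node u (S = 93.75): V_u = 1/1.08·[0.5750·0.0000 + 0.4250·0.0000] = 0.0000
Node d (S = 63.75): V_d = 1/1.08·[0.5750·0.0000 + 0.4250·4.6989] = 1.8491
Node 0 (S = 75): V_0 = 1/1.08·[0.5750·0.0000 + 0.4250·1.8491] = 0.7277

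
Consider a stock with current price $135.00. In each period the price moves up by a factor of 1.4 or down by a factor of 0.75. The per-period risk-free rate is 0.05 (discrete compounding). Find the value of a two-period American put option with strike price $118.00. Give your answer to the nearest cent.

Risk-neutral probability p = (1 + 0.05 − 0.75)/(1.4 − 0.75) = 0.3000/0.6500 = 0.4615
Terminal stock prices: S_uu = 264.6, S_ud = 141.8, S_dd = 75.94
Terminal payoffs (K − S): max(-146.6, 0) = 0, max(-23.75, 0) = 0, max(42.06, 0) = 42.06
Node u (S = 189): continuation = 1/1.05·[0.4615·0.0000 + 0.5385·0.0000] = 0.0000; exercise value = 0.0000 ≤ continuation, so V_u = 0.0000
Node d (S = 101.2): continuation = 1/1.05·[0.4615·0.0000 + 0.5385·42.0625] = 21.5705; exercise value = 16.7500 ≤ continuation, so V_d = 21.5705
Node 0 (S = 135): continuation = 1/1.05·[0.4615·0.0000 + 0.5385·21.5705] = 11.0618; exercise value = 0.0000 ≤ continuation, so V_0 = 11.0618

$11.06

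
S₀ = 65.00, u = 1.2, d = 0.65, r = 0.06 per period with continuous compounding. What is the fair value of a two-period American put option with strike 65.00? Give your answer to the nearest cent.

7.77

Risk-neutral probability p = (e^0.06 − 0.65)/(1.2 − 0.65) = 0.4118/0.5500 = 0.7488
Terminal stock prices: S_uu = 93.6, S_ud = 50.7, S_dd = 27.46
Terminal payoffs (K − S): max(-28.6, 0) = 0, max(14.3, 0) = 14.3, max(37.54, 0) = 37.54
Node u (S = 78): continuation = e^(−0.06)·[0.7488·0.0000 + 0.2512·14.3000] = 3.3831; exercise value = 0.0000 ≤ continuation, so V_u = 3.3831
Node d (S = 42.25): continuation = e^(−0.06)·[0.7488·14.3000 + 0.2512·37.5375] = 18.9647; exercise value = 22.7500 > continuation, so V_d = 22.7500 (exercise)
Node 0 (S = 65): continuation = e^(−0.06)·[0.7488·3.3831 + 0.2512·22.7500] = 7.7678; exercise value = 0.0000 ≤ continuation, so V_0 = 7.7678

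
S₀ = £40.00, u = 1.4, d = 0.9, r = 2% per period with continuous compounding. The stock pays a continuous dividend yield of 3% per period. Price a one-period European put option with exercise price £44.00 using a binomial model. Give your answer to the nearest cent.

Per-period risk-free factor R = e^0.02 = 1.0202; dividend-adjusted growth = e^(0.02−0.03) = 0.9900.
Risk-neutral probability p = (0.9900 − 0.9)/(1.4 − 0.9) = 0.0900/0.5000 = 0.1801
Terminal stock prices: S_u = 56, S_d = 36
Terminal payoffs (K − S): max(-12, 0) = 0, max(8, 0) = 8
Node 0 (S = 40): V_0 = e^(−0.02)·[0.1801·0.0000 + 0.8199·8.0000] = 6.4293

£6.43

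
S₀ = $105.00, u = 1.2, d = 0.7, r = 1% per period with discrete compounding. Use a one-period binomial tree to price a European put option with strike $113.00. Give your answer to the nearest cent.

$14.86

Risk-neutral probability p = (1 + 0.01 − 0.7)/(1.2 − 0.7) = 0.3100/0.5000 = 0.6200
Terminal stock prices: S_u = 126, S_d = 73.5
Terminal payoffs (K − S): max(-13, 0) = 0, max(39.5, 0) = 39.5
Node 0 (S = 105): V_0 = 1/1.01·[0.6200·0.0000 + 0.3800·39.5000] = 14.8614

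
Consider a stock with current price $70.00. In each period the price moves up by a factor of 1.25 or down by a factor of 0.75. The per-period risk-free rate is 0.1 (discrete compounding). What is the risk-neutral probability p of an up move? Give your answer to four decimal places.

p = 0.7000

Risk-neutral probability p = (1 + 0.1 − 0.75)/(1.25 − 0.75) = 0.3500/0.5000 = 0.7000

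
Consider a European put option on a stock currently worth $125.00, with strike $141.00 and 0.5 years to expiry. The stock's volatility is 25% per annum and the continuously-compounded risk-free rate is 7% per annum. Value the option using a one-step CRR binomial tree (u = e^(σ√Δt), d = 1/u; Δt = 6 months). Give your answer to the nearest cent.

$15.54

CRR parameters: u = e^(σ√Δt) = e^(0.25·√0.5) = 1.1934, d = 1/u = 0.8380
Per-period rate: rΔt = 0.07·0.5 = 0.035, so R = e^0.035 = 1.0356
Risk-neutral probability p = (e^0.035 − 0.8380)/(1.1934 − 0.8380) = 0.1977/0.3554 = 0.5561
Terminal stock prices: S_u = 149.2, S_d = 104.7
Terminal payoffs (K − S): max(-8.171, 0) = 0, max(36.25, 0) = 36.25
Node 0 (S = 125): V_0 = e^(−0.035)·[0.5561·0.0000 + 0.4439·36.2541] = 15.5381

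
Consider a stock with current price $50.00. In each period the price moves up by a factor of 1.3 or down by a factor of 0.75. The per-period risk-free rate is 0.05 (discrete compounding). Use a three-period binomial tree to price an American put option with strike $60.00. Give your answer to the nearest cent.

Risk-neutral probability p = (1 + 0.05 − 0.75)/(1.3 − 0.75) = 0.3000/0.5500 = 0.5455
Terminal stock prices: S_uuu = 109.9, S_uud = 63.38, S_udd = 36.56, S_ddd = 21.09
Terminal payoffs (K − S): max(-49.85, 0) = 0, max(-3.375, 0) = 0, max(23.44, 0) = 23.44, max(38.91, 0) = 38.91
Node uu (S = 84.5): continuation = 1/1.05·[0.5455·0.0000 + 0.4545·0.0000] = 0.0000; exercise value = 0.0000 ≤ continuation, so V_uu = 0.0000
Node ud (S = 48.75): continuation = 1/1.05·[0.5455·0.0000 + 0.4545·23.4375] = 10.1461; exercise value = 11.2500 > continuation, so V_ud = 11.2500 (exercise)
Node dd (S = 28.12): continuation = 1/1.05·[0.5455·23.4375 + 0.4545·38.9062] = 29.0179; exercise value = 31.8750 > continuation, so V_dd = 31.8750 (exercise)
Node u (S = 65): continuation = 1/1.05·[0.5455·0.0000 + 0.4545·11.2500] = 4.8701; exercise value = 0.0000 ≤ continuation, so V_u = 4.8701
Node d (S = 37.5): continuation = 1/1.05·[0.5455·11.2500 + 0.4545·31.8750] = 19.6429; exercise value = 22.5000 > continuation, so V_d = 22.5000 (exercise)
Node 0 (S = 50): continuation = 1/1.05·[0.5455·4.8701 + 0.4545·22.5000] = 12.2702; exercise value = 10.0000 ≤ continuation, so V_0 = 12.2702

$12.27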